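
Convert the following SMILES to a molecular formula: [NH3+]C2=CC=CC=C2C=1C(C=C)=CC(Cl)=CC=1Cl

C14H12Cl2N+

Heavy atoms from the SMILES: 14 C, 2 Cl, 1 N.
Implicit hydrogens by atom environment:
  6 × C (aromatic): 1 H each → 6
  6 × C (aromatic): no H
  2 × Cl: no H
  1 × C: 2 H
  1 × C: 1 H
  1 × N (charge +1): 3 H
  Total hydrogens = 12.
Net charge +1.
Molecular formula: C14H12Cl2N+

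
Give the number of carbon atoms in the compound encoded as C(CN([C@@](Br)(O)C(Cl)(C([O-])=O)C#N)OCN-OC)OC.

9

The symbol for carbon appears 9 times in the SMILES. (Cl is a single chlorine, not C + l.)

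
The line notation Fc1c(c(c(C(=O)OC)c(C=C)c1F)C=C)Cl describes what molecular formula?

Heavy atoms from the SMILES: 12 C, 1 Cl, 2 F, 2 O.
Implicit hydrogens by atom environment:
  6 × C (aromatic): no H
  2 × C: 2 H each → 4
  2 × C: 1 H each → 2
  2 × F: no H
  2 × O: no H
  1 × C: 3 H
  1 × C: no H
  1 × Cl: no H
  Total hydrogens = 9.
Molecular formula: C12H9ClF2O2

C12H9ClF2O2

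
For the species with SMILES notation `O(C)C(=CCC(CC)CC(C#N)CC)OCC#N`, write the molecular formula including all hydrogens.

C14H22N2O2

Heavy atoms from the SMILES: 14 C, 2 N, 2 O.
Implicit hydrogens by atom environment:
  5 × C: 2 H each → 10
  3 × C: 3 H each → 9
  3 × C: 1 H each → 3
  3 × C: no H
  2 × N: no H
  2 × O: no H
  Total hydrogens = 22.
Molecular formula: C14H22N2O2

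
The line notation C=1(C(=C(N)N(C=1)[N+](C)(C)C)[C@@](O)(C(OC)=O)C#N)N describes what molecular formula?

C11H18N5O3+

Heavy atoms from the SMILES: 11 C, 5 N, 3 O.
Implicit hydrogens by atom environment:
  4 × C: 3 H each → 12
  3 × C (aromatic): no H
  3 × C: no H
  2 × N: 2 H each → 4
  2 × O: no H
  1 × C (aromatic): 1 H
  1 × N (aromatic): no H
  1 × N (charge +1): no H
  1 × N: no H
  1 × O: 1 H
  Total hydrogens = 18.
Net charge +1.
Molecular formula: C11H18N5O3+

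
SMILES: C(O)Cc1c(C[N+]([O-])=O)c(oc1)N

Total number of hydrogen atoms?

Hydrogens are implicit in SMILES; fill each atom to its normal valence:
  3 × C: 2 H each → 6
  3 × C (aromatic): no H
  1 × C (aromatic): 1 H
  1 × N: 2 H
  1 × N (charge +1): no H
  1 × O: 1 H
  1 × O (aromatic): no H
  1 × O: no H
  1 × O (charge -1): no H
  Total hydrogens = 10.

10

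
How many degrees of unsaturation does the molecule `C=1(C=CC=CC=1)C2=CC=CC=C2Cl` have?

8

Molecular formula from the SMILES: C12H9Cl.
DoU = (2C + 2 + N − H − X)/2 = (2·12 + 2 + 0 − 9 − 1)/2 = 16/2 = 8.
(Structurally: 2 ring(s) + 6 π bond(s) = 8.)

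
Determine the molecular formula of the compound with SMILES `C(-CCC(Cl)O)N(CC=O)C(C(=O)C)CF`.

C10H17ClFNO3

Heavy atoms from the SMILES: 10 C, 1 Cl, 1 F, 1 N, 3 O.
Implicit hydrogens by atom environment:
  5 × C: 2 H each → 10
  3 × C: 1 H each → 3
  2 × O: no H
  1 × C: 3 H
  1 × C: no H
  1 × Cl: no H
  1 × F: no H
  1 × N: no H
  1 × O: 1 H
  Total hydrogens = 17.
Molecular formula: C10H17ClFNO3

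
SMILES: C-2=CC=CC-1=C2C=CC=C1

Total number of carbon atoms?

10

The symbol for carbon appears 10 times in the SMILES.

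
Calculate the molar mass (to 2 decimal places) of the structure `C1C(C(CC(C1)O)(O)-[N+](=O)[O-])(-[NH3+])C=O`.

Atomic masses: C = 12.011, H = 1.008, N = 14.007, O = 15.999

205.19

Molecular formula: C7H13N2O5+.
M = 7×12.011 + 13×1.008 + 2×14.007 + 5×15.999 = 205.19 g/mol.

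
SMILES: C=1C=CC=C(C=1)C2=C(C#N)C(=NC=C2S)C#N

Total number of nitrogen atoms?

3

The symbol for nitrogen appears 3 times in the SMILES.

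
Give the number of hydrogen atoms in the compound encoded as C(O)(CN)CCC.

Hydrogens are implicit in SMILES; fill each atom to its normal valence:
  3 × C: 2 H each → 6
  1 × C: 3 H
  1 × C: 1 H
  1 × N: 2 H
  1 × O: 1 H
  Total hydrogens = 13.

13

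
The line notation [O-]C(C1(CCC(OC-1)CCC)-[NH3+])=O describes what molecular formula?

Heavy atoms from the SMILES: 9 C, 1 N, 3 O.
Implicit hydrogens by atom environment:
  5 × C: 2 H each → 10
  2 × C: no H
  2 × O: no H
  1 × C: 3 H
  1 × C: 1 H
  1 × N (charge +1): 3 H
  1 × O (charge -1): no H
  Total hydrogens = 17.
Molecular formula: C9H17NO3

C9H17NO3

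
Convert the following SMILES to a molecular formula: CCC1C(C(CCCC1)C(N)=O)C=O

Heavy atoms from the SMILES: 11 C, 1 N, 2 O.
Implicit hydrogens by atom environment:
  5 × C: 2 H each → 10
  4 × C: 1 H each → 4
  2 × O: no H
  1 × C: 3 H
  1 × C: no H
  1 × N: 2 H
  Total hydrogens = 19.
Molecular formula: C11H19NO2

C11H19NO2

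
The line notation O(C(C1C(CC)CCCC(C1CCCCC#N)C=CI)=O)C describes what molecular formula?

Heavy atoms from the SMILES: 18 C, 1 I, 1 N, 2 O.
Implicit hydrogens by atom environment:
  8 × C: 2 H each → 16
  6 × C: 1 H each → 6
  2 × C: 3 H each → 6
  2 × C: no H
  2 × O: no H
  1 × I: no H
  1 × N: no H
  Total hydrogens = 28.
Molecular formula: C18H28INO2

C18H28INO2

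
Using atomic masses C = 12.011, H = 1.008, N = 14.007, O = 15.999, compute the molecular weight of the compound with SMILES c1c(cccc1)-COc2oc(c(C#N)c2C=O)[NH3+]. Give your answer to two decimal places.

Molecular formula: C13H11N2O3+.
M = 13×12.011 + 11×1.008 + 2×14.007 + 3×15.999 = 243.24 g/mol.

243.24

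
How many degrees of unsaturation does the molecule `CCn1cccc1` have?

Molecular formula from the SMILES: C6H9N.
DoU = (2C + 2 + N − H − X)/2 = (2·6 + 2 + 1 − 9 − 0)/2 = 6/2 = 3.
(Structurally: 1 ring(s) + 2 π bond(s) = 3.)

3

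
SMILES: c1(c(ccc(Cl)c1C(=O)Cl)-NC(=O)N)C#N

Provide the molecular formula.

C9H5Cl2N3O2

Heavy atoms from the SMILES: 9 C, 2 Cl, 3 N, 2 O.
Implicit hydrogens by atom environment:
  4 × C (aromatic): no H
  3 × C: no H
  2 × C (aromatic): 1 H each → 2
  2 × Cl: no H
  2 × O: no H
  1 × N: 2 H
  1 × N: 1 H
  1 × N: no H
  Total hydrogens = 5.
Molecular formula: C9H5Cl2N3O2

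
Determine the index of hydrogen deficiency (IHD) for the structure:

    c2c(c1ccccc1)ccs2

7

Molecular formula from the SMILES: C10H8S.
DoU = (2C + 2 + N − H − X)/2 = (2·10 + 2 + 0 − 8 − 0)/2 = 14/2 = 7.
(Structurally: 2 ring(s) + 5 π bond(s) = 7.)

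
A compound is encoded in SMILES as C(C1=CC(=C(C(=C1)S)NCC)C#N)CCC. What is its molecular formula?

Heavy atoms from the SMILES: 13 C, 2 N, 1 S.
Implicit hydrogens by atom environment:
  4 × C: 2 H each → 8
  4 × C (aromatic): no H
  2 × C: 3 H each → 6
  2 × C (aromatic): 1 H each → 2
  1 × C: no H
  1 × N: 1 H
  1 × N: no H
  1 × S: 1 H
  Total hydrogens = 18.
Molecular formula: C13H18N2S

C13H18N2S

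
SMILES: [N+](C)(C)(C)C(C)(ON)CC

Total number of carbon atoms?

The symbol for carbon appears 7 times in the SMILES.

7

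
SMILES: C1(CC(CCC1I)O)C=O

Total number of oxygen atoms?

2

The symbol for oxygen appears 2 times in the SMILES.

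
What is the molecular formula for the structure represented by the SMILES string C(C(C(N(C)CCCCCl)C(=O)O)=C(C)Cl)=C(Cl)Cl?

C12H17Cl4NO2

Heavy atoms from the SMILES: 12 C, 4 Cl, 1 N, 2 O.
Implicit hydrogens by atom environment:
  4 × C: 2 H each → 8
  4 × C: no H
  4 × Cl: no H
  2 × C: 3 H each → 6
  2 × C: 1 H each → 2
  1 × N: no H
  1 × O: 1 H
  1 × O: no H
  Total hydrogens = 17.
Molecular formula: C12H17Cl4NO2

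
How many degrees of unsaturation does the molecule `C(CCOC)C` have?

0

Molecular formula from the SMILES: C5H12O.
DoU = (2C + 2 + N − H − X)/2 = (2·5 + 2 + 0 − 12 − 0)/2 = 0/2 = 0.
(Structurally: 0 ring(s) + 0 π bond(s) = 0.)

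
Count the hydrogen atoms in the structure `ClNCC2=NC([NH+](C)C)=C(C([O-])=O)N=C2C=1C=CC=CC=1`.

Hydrogens are implicit in SMILES; fill each atom to its normal valence:
  5 × C (aromatic): 1 H each → 5
  5 × C (aromatic): no H
  2 × C: 3 H each → 6
  2 × N (aromatic): no H
  1 × C: 2 H
  1 × C: no H
  1 × Cl: no H
  1 × N: 1 H
  1 × N (charge +1): 1 H
  1 × O: no H
  1 × O (charge -1): no H
  Total hydrogens = 15.

15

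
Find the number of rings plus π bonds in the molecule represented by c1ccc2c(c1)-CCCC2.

5

Molecular formula from the SMILES: C10H12.
DoU = (2C + 2 + N − H − X)/2 = (2·10 + 2 + 0 − 12 − 0)/2 = 10/2 = 5.
(Structurally: 2 ring(s) + 3 π bond(s) = 5.)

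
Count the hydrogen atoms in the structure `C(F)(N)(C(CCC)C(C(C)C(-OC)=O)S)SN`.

Hydrogens are implicit in SMILES; fill each atom to its normal valence:
  3 × C: 3 H each → 9
  3 × C: 1 H each → 3
  2 × C: 2 H each → 4
  2 × C: no H
  2 × N: 2 H each → 4
  2 × O: no H
  1 × F: no H
  1 × S: 1 H
  1 × S: no H
  Total hydrogens = 21.

21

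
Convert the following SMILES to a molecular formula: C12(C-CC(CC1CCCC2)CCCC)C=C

Heavy atoms from the SMILES: 16 C.
Implicit hydrogens by atom environment:
  11 × C: 2 H each → 22
  3 × C: 1 H each → 3
  1 × C: 3 H
  1 × C: no H
  Total hydrogens = 28.
Molecular formula: C16H28

C16H28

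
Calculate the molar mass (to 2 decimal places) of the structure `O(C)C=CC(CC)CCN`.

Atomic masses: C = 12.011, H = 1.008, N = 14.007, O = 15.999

143.23

Molecular formula: C8H17NO.
M = 8×12.011 + 17×1.008 + 1×14.007 + 1×15.999 = 143.23 g/mol.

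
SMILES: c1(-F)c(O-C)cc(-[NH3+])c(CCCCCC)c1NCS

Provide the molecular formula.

C14H24FN2OS+

Heavy atoms from the SMILES: 14 C, 1 F, 2 N, 1 O, 1 S.
Implicit hydrogens by atom environment:
  6 × C: 2 H each → 12
  5 × C (aromatic): no H
  2 × C: 3 H each → 6
  1 × C (aromatic): 1 H
  1 × F: no H
  1 × N (charge +1): 3 H
  1 × N: 1 H
  1 × O: no H
  1 × S: 1 H
  Total hydrogens = 24.
Net charge +1.
Molecular formula: C14H24FN2OS+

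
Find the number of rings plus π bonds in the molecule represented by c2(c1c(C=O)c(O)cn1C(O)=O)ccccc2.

Molecular formula from the SMILES: C12H9NO4.
DoU = (2C + 2 + N − H − X)/2 = (2·12 + 2 + 1 − 9 − 0)/2 = 18/2 = 9.
(Structurally: 2 ring(s) + 7 π bond(s) = 9.)

9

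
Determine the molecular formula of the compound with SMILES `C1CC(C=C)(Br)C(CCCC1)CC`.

C12H21Br

Heavy atoms from the SMILES: 1 Br, 12 C.
Implicit hydrogens by atom environment:
  8 × C: 2 H each → 16
  2 × C: 1 H each → 2
  1 × Br: no H
  1 × C: 3 H
  1 × C: no H
  Total hydrogens = 21.
Molecular formula: C12H21Br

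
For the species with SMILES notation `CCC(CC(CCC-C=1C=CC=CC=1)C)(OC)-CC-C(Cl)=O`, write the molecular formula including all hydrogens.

Heavy atoms from the SMILES: 19 C, 1 Cl, 2 O.
Implicit hydrogens by atom environment:
  7 × C: 2 H each → 14
  5 × C (aromatic): 1 H each → 5
  3 × C: 3 H each → 9
  2 × C: no H
  2 × O: no H
  1 × C: 1 H
  1 × C (aromatic): no H
  1 × Cl: no H
  Total hydrogens = 29.
Molecular formula: C19H29ClO2

C19H29ClO2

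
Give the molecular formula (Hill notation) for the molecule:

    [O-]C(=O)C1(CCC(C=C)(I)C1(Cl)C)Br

C9H10BrClIO2-

Heavy atoms from the SMILES: 1 Br, 9 C, 1 Cl, 1 I, 2 O.
Implicit hydrogens by atom environment:
  4 × C: no H
  3 × C: 2 H each → 6
  1 × Br: no H
  1 × C: 3 H
  1 × C: 1 H
  1 × Cl: no H
  1 × I: no H
  1 × O: no H
  1 × O (charge -1): no H
  Total hydrogens = 10.
Net charge -1.
Molecular formula: C9H10BrClIO2-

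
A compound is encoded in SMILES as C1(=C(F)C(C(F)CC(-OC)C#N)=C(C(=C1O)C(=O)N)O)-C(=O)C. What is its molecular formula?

C14H14F2N2O5

Heavy atoms from the SMILES: 14 C, 2 F, 2 N, 5 O.
Implicit hydrogens by atom environment:
  6 × C (aromatic): no H
  3 × C: no H
  3 × O: no H
  2 × C: 3 H each → 6
  2 × C: 1 H each → 2
  2 × F: no H
  2 × O: 1 H each → 2
  1 × C: 2 H
  1 × N: 2 H
  1 × N: no H
  Total hydrogens = 14.
Molecular formula: C14H14F2N2O5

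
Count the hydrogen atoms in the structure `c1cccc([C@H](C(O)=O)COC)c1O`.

Hydrogens are implicit in SMILES; fill each atom to its normal valence:
  4 × C (aromatic): 1 H each → 4
  2 × C (aromatic): no H
  2 × O: 1 H each → 2
  2 × O: no H
  1 × C: 3 H
  1 × C: 2 H
  1 × C: 1 H
  1 × C: no H
  Total hydrogens = 12.

12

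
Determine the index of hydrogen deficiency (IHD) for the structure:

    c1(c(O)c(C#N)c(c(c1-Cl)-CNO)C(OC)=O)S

Molecular formula from the SMILES: C10H9ClN2O4S.
DoU = (2C + 2 + N − H − X)/2 = (2·10 + 2 + 2 − 9 − 1)/2 = 14/2 = 7.
(Structurally: 1 ring(s) + 6 π bond(s) = 7.)

7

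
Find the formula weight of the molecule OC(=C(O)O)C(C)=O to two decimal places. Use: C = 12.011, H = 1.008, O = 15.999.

118.09

Molecular formula: C4H6O4.
M = 4×12.011 + 6×1.008 + 4×15.999 = 118.09 g/mol.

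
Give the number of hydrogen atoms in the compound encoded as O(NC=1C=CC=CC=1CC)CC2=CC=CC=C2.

17

Hydrogens are implicit in SMILES; fill each atom to its normal valence:
  9 × C (aromatic): 1 H each → 9
  3 × C (aromatic): no H
  2 × C: 2 H each → 4
  1 × C: 3 H
  1 × N: 1 H
  1 × O: no H
  Total hydrogens = 17.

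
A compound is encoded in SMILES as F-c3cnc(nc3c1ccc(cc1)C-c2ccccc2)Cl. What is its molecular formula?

Heavy atoms from the SMILES: 17 C, 1 Cl, 1 F, 2 N.
Implicit hydrogens by atom environment:
  10 × C (aromatic): 1 H each → 10
  6 × C (aromatic): no H
  2 × N (aromatic): no H
  1 × C: 2 H
  1 × Cl: no H
  1 × F: no H
  Total hydrogens = 12.
Molecular formula: C17H12ClFN2

C17H12ClFN2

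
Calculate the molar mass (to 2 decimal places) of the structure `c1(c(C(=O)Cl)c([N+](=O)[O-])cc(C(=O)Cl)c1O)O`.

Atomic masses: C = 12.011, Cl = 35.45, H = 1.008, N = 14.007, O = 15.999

Molecular formula: C8H3Cl2NO6.
M = 8×12.011 + 2×35.45 + 3×1.008 + 1×14.007 + 6×15.999 = 280.01 g/mol.

280.01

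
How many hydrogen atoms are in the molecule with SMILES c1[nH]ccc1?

Hydrogens are implicit in SMILES; fill each atom to its normal valence:
  4 × C (aromatic): 1 H each → 4
  1 × N (aromatic): 1 H
  Total hydrogens = 5.

5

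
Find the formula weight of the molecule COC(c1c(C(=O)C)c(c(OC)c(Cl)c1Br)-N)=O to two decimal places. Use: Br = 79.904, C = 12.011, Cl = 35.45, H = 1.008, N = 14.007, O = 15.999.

336.57

Molecular formula: C11H11BrClNO4.
M = 1×79.904 + 11×12.011 + 1×35.45 + 11×1.008 + 1×14.007 + 4×15.999 = 336.57 g/mol.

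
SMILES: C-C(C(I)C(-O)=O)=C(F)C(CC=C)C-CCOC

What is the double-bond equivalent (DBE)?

Molecular formula from the SMILES: C13H20FIO3.
DoU = (2C + 2 + N − H − X)/2 = (2·13 + 2 + 0 − 20 − 2)/2 = 6/2 = 3.
(Structurally: 0 ring(s) + 3 π bond(s) = 3.)

3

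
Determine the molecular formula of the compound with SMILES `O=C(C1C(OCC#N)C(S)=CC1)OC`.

C9H11NO3S

Heavy atoms from the SMILES: 9 C, 1 N, 3 O, 1 S.
Implicit hydrogens by atom environment:
  3 × C: 1 H each → 3
  3 × C: no H
  3 × O: no H
  2 × C: 2 H each → 4
  1 × C: 3 H
  1 × N: no H
  1 × S: 1 H
  Total hydrogens = 11.
Molecular formula: C9H11NO3S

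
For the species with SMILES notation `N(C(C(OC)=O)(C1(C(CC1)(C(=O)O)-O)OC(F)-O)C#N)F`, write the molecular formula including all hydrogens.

C10H12F2N2O7

Heavy atoms from the SMILES: 10 C, 2 F, 2 N, 7 O.
Implicit hydrogens by atom environment:
  6 × C: no H
  4 × O: no H
  3 × O: 1 H each → 3
  2 × C: 2 H each → 4
  2 × F: no H
  1 × C: 3 H
  1 × C: 1 H
  1 × N: 1 H
  1 × N: no H
  Total hydrogens = 12.
Molecular formula: C10H12F2N2O7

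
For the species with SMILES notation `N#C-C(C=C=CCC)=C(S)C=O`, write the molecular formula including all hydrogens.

Heavy atoms from the SMILES: 9 C, 1 N, 1 O, 1 S.
Implicit hydrogens by atom environment:
  4 × C: no H
  3 × C: 1 H each → 3
  1 × C: 3 H
  1 × C: 2 H
  1 × N: no H
  1 × O: no H
  1 × S: 1 H
  Total hydrogens = 9.
Molecular formula: C9H9NOS

C9H9NOS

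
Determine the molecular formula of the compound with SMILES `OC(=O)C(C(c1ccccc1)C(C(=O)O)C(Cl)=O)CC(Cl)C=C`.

C16H16Cl2O5

Heavy atoms from the SMILES: 16 C, 2 Cl, 5 O.
Implicit hydrogens by atom environment:
  5 × C: 1 H each → 5
  5 × C (aromatic): 1 H each → 5
  3 × C: no H
  3 × O: no H
  2 × C: 2 H each → 4
  2 × Cl: no H
  2 × O: 1 H each → 2
  1 × C (aromatic): no H
  Total hydrogens = 16.
Molecular formula: C16H16Cl2O5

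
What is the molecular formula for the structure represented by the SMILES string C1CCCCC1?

C6H12

Heavy atoms from the SMILES: 6 C.
Implicit hydrogens by atom environment:
  6 × C: 2 H each → 12
  Total hydrogens = 12.
Molecular formula: C6H12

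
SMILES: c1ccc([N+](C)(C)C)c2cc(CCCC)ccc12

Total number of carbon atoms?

The symbol for carbon appears 17 times in the SMILES. Lowercase c denotes aromatic carbon and counts toward C.

17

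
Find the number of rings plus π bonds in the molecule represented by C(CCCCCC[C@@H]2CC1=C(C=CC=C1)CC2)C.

5

Molecular formula from the SMILES: C18H28.
DoU = (2C + 2 + N − H − X)/2 = (2·18 + 2 + 0 − 28 − 0)/2 = 10/2 = 5.
(Structurally: 2 ring(s) + 3 π bond(s) = 5.)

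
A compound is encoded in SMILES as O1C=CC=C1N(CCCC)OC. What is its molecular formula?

C9H15NO2

Heavy atoms from the SMILES: 9 C, 1 N, 2 O.
Implicit hydrogens by atom environment:
  3 × C: 2 H each → 6
  3 × C (aromatic): 1 H each → 3
  2 × C: 3 H each → 6
  1 × C (aromatic): no H
  1 × N: no H
  1 × O (aromatic): no H
  1 × O: no H
  Total hydrogens = 15.
Molecular formula: C9H15NO2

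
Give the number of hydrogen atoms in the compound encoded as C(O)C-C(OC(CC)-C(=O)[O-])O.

13

Hydrogens are implicit in SMILES; fill each atom to its normal valence:
  3 × C: 2 H each → 6
  2 × C: 1 H each → 2
  2 × O: 1 H each → 2
  2 × O: no H
  1 × C: 3 H
  1 × C: no H
  1 × O (charge -1): no H
  Total hydrogens = 13.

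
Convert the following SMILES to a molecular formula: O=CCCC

C4H8O

Heavy atoms from the SMILES: 4 C, 1 O.
Implicit hydrogens by atom environment:
  2 × C: 2 H each → 4
  1 × C: 3 H
  1 × C: 1 H
  1 × O: no H
  Total hydrogens = 8.
Molecular formula: C4H8O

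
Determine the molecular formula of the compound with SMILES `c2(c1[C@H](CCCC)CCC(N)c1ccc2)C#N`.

Heavy atoms from the SMILES: 15 C, 2 N.
Implicit hydrogens by atom environment:
  5 × C: 2 H each → 10
  3 × C (aromatic): 1 H each → 3
  3 × C (aromatic): no H
  2 × C: 1 H each → 2
  1 × C: 3 H
  1 × C: no H
  1 × N: 2 H
  1 × N: no H
  Total hydrogens = 20.
Molecular formula: C15H20N2

C15H20N2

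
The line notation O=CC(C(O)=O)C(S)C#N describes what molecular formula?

Heavy atoms from the SMILES: 5 C, 1 N, 3 O, 1 S.
Implicit hydrogens by atom environment:
  3 × C: 1 H each → 3
  2 × C: no H
  2 × O: no H
  1 × N: no H
  1 × O: 1 H
  1 × S: 1 H
  Total hydrogens = 5.
Molecular formula: C5H5NO3S

C5H5NO3S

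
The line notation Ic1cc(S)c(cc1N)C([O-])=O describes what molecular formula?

Heavy atoms from the SMILES: 7 C, 1 I, 1 N, 2 O, 1 S.
Implicit hydrogens by atom environment:
  4 × C (aromatic): no H
  2 × C (aromatic): 1 H each → 2
  1 × C: no H
  1 × I: no H
  1 × N: 2 H
  1 × O: no H
  1 × O (charge -1): no H
  1 × S: 1 H
  Total hydrogens = 5.
Net charge -1.
Molecular formula: C7H5INO2S-

C7H5INO2S-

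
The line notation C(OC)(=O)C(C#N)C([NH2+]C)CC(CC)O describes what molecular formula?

Heavy atoms from the SMILES: 10 C, 2 N, 3 O.
Implicit hydrogens by atom environment:
  3 × C: 3 H each → 9
  3 × C: 1 H each → 3
  2 × C: 2 H each → 4
  2 × C: no H
  2 × O: no H
  1 × N (charge +1): 2 H
  1 × N: no H
  1 × O: 1 H
  Total hydrogens = 19.
Net charge +1.
Molecular formula: C10H19N2O3+

C10H19N2O3+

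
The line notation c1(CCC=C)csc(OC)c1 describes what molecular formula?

Heavy atoms from the SMILES: 9 C, 1 O, 1 S.
Implicit hydrogens by atom environment:
  3 × C: 2 H each → 6
  2 × C (aromatic): 1 H each → 2
  2 × C (aromatic): no H
  1 × C: 3 H
  1 × C: 1 H
  1 × O: no H
  1 × S (aromatic): no H
  Total hydrogens = 12.
Molecular formula: C9H12OS

C9H12OS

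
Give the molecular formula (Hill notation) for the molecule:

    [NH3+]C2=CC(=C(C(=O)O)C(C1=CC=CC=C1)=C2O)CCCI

Heavy atoms from the SMILES: 16 C, 1 I, 1 N, 3 O.
Implicit hydrogens by atom environment:
  6 × C (aromatic): 1 H each → 6
  6 × C (aromatic): no H
  3 × C: 2 H each → 6
  2 × O: 1 H each → 2
  1 × C: no H
  1 × I: no H
  1 × N (charge +1): 3 H
  1 × O: no H
  Total hydrogens = 17.
Net charge +1.
Molecular formula: C16H17INO3+

C16H17INO3+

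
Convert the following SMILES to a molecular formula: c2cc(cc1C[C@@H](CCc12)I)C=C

Heavy atoms from the SMILES: 12 C, 1 I.
Implicit hydrogens by atom environment:
  4 × C: 2 H each → 8
  3 × C (aromatic): 1 H each → 3
  3 × C (aromatic): no H
  2 × C: 1 H each → 2
  1 × I: no H
  Total hydrogens = 13.
Molecular formula: C12H13I

C12H13I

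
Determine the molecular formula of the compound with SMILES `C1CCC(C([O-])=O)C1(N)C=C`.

C8H12NO2-

Heavy atoms from the SMILES: 8 C, 1 N, 2 O.
Implicit hydrogens by atom environment:
  4 × C: 2 H each → 8
  2 × C: 1 H each → 2
  2 × C: no H
  1 × N: 2 H
  1 × O: no H
  1 × O (charge -1): no H
  Total hydrogens = 12.
Net charge -1.
Molecular formula: C8H12NO2-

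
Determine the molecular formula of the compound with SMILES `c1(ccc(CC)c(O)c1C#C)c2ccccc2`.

Heavy atoms from the SMILES: 16 C, 1 O.
Implicit hydrogens by atom environment:
  7 × C (aromatic): 1 H each → 7
  5 × C (aromatic): no H
  1 × C: 3 H
  1 × C: 2 H
  1 × C: 1 H
  1 × C: no H
  1 × O: 1 H
  Total hydrogens = 14.
Molecular formula: C16H14O

C16H14O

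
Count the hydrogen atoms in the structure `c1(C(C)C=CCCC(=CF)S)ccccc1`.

17

Hydrogens are implicit in SMILES; fill each atom to its normal valence:
  5 × C (aromatic): 1 H each → 5
  4 × C: 1 H each → 4
  2 × C: 2 H each → 4
  1 × C: 3 H
  1 × C: no H
  1 × C (aromatic): no H
  1 × F: no H
  1 × S: 1 H
  Total hydrogens = 17.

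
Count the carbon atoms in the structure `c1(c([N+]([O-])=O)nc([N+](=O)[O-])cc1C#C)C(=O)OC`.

9

The symbol for carbon appears 9 times in the SMILES. Lowercase c denotes aromatic carbon and counts toward C.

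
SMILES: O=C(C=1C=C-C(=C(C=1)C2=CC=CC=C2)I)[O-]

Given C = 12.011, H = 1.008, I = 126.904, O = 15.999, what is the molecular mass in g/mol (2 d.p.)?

323.11

Molecular formula: C13H8IO2-.
M = 13×12.011 + 8×1.008 + 1×126.904 + 2×15.999 = 323.11 g/mol.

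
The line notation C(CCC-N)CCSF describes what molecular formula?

Heavy atoms from the SMILES: 6 C, 1 F, 1 N, 1 S.
Implicit hydrogens by atom environment:
  6 × C: 2 H each → 12
  1 × F: no H
  1 × N: 2 H
  1 × S: no H
  Total hydrogens = 14.
Molecular formula: C6H14FNS

C6H14FNS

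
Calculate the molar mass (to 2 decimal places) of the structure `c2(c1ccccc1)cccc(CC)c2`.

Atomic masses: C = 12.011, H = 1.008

Molecular formula: C14H14.
M = 14×12.011 + 14×1.008 = 182.27 g/mol.

182.27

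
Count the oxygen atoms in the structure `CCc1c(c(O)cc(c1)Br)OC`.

The symbol for oxygen appears 2 times in the SMILES.

2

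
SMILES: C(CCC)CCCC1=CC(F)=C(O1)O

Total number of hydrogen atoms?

Hydrogens are implicit in SMILES; fill each atom to its normal valence:
  6 × C: 2 H each → 12
  3 × C (aromatic): no H
  1 × C: 3 H
  1 × C (aromatic): 1 H
  1 × F: no H
  1 × O: 1 H
  1 × O (aromatic): no H
  Total hydrogens = 17.

17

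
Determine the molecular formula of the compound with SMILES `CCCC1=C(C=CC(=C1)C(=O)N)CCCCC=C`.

C16H23NO

Heavy atoms from the SMILES: 16 C, 1 N, 1 O.
Implicit hydrogens by atom environment:
  7 × C: 2 H each → 14
  3 × C (aromatic): 1 H each → 3
  3 × C (aromatic): no H
  1 × C: 3 H
  1 × C: 1 H
  1 × C: no H
  1 × N: 2 H
  1 × O: no H
  Total hydrogens = 23.
Molecular formula: C16H23NO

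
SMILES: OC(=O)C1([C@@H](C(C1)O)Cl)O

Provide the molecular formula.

Heavy atoms from the SMILES: 5 C, 1 Cl, 4 O.
Implicit hydrogens by atom environment:
  3 × O: 1 H each → 3
  2 × C: 1 H each → 2
  2 × C: no H
  1 × C: 2 H
  1 × Cl: no H
  1 × O: no H
  Total hydrogens = 7.
Molecular formula: C5H7ClO4

C5H7ClO4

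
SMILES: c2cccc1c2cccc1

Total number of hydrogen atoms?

Hydrogens are implicit in SMILES; fill each atom to its normal valence:
  8 × C (aromatic): 1 H each → 8
  2 × C (aromatic): no H
  Total hydrogens = 8.

8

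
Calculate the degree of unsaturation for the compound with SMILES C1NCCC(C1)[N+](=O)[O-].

2

Molecular formula from the SMILES: C5H10N2O2.
DoU = (2C + 2 + N − H − X)/2 = (2·5 + 2 + 2 − 10 − 0)/2 = 4/2 = 2.
(Structurally: 1 ring(s) + 1 π bond(s) = 2.)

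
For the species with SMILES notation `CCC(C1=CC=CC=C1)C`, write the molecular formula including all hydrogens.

C10H14

Heavy atoms from the SMILES: 10 C.
Implicit hydrogens by atom environment:
  5 × C (aromatic): 1 H each → 5
  2 × C: 3 H each → 6
  1 × C: 2 H
  1 × C: 1 H
  1 × C (aromatic): no H
  Total hydrogens = 14.
Molecular formula: C10H14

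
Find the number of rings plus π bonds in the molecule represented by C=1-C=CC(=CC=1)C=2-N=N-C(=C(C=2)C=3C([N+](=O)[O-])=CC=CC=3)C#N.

Molecular formula from the SMILES: C17H10N4O2.
DoU = (2C + 2 + N − H − X)/2 = (2·17 + 2 + 4 − 10 − 0)/2 = 30/2 = 15.
(Structurally: 3 ring(s) + 12 π bond(s) = 15.)

15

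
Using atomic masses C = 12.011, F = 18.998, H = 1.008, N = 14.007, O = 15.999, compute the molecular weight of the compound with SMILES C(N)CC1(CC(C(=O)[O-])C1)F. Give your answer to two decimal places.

160.17

Molecular formula: C7H11FNO2-.
M = 7×12.011 + 1×18.998 + 11×1.008 + 1×14.007 + 2×15.999 = 160.17 g/mol.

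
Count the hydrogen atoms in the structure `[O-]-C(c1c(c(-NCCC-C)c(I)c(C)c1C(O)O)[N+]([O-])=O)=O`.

16

Hydrogens are implicit in SMILES; fill each atom to its normal valence:
  6 × C (aromatic): no H
  3 × C: 2 H each → 6
  2 × C: 3 H each → 6
  2 × O: 1 H each → 2
  2 × O: no H
  2 × O (charge -1): no H
  1 × C: 1 H
  1 × C: no H
  1 × I: no H
  1 × N: 1 H
  1 × N (charge +1): no H
  Total hydrogens = 16.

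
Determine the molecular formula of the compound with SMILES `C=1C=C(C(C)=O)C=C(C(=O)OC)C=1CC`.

C12H14O3

Heavy atoms from the SMILES: 12 C, 3 O.
Implicit hydrogens by atom environment:
  3 × C: 3 H each → 9
  3 × C (aromatic): 1 H each → 3
  3 × C (aromatic): no H
  3 × O: no H
  2 × C: no H
  1 × C: 2 H
  Total hydrogens = 14.
Molecular formula: C12H14O3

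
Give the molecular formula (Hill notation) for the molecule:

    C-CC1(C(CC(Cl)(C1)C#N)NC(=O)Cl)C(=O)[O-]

C10H11Cl2N2O3-

Heavy atoms from the SMILES: 10 C, 2 Cl, 2 N, 3 O.
Implicit hydrogens by atom environment:
  5 × C: no H
  3 × C: 2 H each → 6
  2 × Cl: no H
  2 × O: no H
  1 × C: 3 H
  1 × C: 1 H
  1 × N: 1 H
  1 × N: no H
  1 × O (charge -1): no H
  Total hydrogens = 11.
Net charge -1.
Molecular formula: C10H11Cl2N2O3-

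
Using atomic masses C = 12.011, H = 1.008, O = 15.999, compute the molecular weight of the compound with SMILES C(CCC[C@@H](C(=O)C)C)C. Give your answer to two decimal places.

142.24

Molecular formula: C9H18O.
M = 9×12.011 + 18×1.008 + 1×15.999 = 142.24 g/mol.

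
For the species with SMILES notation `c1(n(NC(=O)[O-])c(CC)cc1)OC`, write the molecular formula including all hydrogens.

C8H11N2O3-

Heavy atoms from the SMILES: 8 C, 2 N, 3 O.
Implicit hydrogens by atom environment:
  2 × C: 3 H each → 6
  2 × C (aromatic): 1 H each → 2
  2 × C (aromatic): no H
  2 × O: no H
  1 × C: 2 H
  1 × C: no H
  1 × N: 1 H
  1 × N (aromatic): no H
  1 × O (charge -1): no H
  Total hydrogens = 11.
Net charge -1.
Molecular formula: C8H11N2O3-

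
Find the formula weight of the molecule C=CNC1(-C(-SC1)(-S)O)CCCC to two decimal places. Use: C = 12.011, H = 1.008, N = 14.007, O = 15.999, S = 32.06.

Molecular formula: C9H17NOS2.
M = 9×12.011 + 17×1.008 + 1×14.007 + 1×15.999 + 2×32.06 = 219.36 g/mol.

219.36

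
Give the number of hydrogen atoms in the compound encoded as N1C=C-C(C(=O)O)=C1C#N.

Hydrogens are implicit in SMILES; fill each atom to its normal valence:
  2 × C (aromatic): 1 H each → 2
  2 × C (aromatic): no H
  2 × C: no H
  1 × N (aromatic): 1 H
  1 × N: no H
  1 × O: 1 H
  1 × O: no H
  Total hydrogens = 4.

4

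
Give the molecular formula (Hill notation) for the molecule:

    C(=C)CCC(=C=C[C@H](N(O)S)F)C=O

C9H12FNO2S

Heavy atoms from the SMILES: 9 C, 1 F, 1 N, 2 O, 1 S.
Implicit hydrogens by atom environment:
  4 × C: 1 H each → 4
  3 × C: 2 H each → 6
  2 × C: no H
  1 × F: no H
  1 × N: no H
  1 × O: 1 H
  1 × O: no H
  1 × S: 1 H
  Total hydrogens = 12.
Molecular formula: C9H12FNO2S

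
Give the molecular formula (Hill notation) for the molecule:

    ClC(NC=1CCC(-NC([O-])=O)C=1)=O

C7H8ClN2O3-

Heavy atoms from the SMILES: 7 C, 1 Cl, 2 N, 3 O.
Implicit hydrogens by atom environment:
  3 × C: no H
  2 × C: 2 H each → 4
  2 × C: 1 H each → 2
  2 × N: 1 H each → 2
  2 × O: no H
  1 × Cl: no H
  1 × O (charge -1): no H
  Total hydrogens = 8.
Net charge -1.
Molecular formula: C7H8ClN2O3-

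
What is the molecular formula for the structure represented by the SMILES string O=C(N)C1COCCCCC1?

C8H15NO2

Heavy atoms from the SMILES: 8 C, 1 N, 2 O.
Implicit hydrogens by atom environment:
  6 × C: 2 H each → 12
  2 × O: no H
  1 × C: 1 H
  1 × C: no H
  1 × N: 2 H
  Total hydrogens = 15.
Molecular formula: C8H15NO2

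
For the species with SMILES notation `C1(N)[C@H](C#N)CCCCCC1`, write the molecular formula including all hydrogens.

Heavy atoms from the SMILES: 9 C, 2 N.
Implicit hydrogens by atom environment:
  6 × C: 2 H each → 12
  2 × C: 1 H each → 2
  1 × C: no H
  1 × N: 2 H
  1 × N: no H
  Total hydrogens = 16.
Molecular formula: C9H16N2

C9H16N2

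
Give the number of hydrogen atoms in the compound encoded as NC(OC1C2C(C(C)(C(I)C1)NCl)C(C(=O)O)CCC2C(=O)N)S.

Hydrogens are implicit in SMILES; fill each atom to its normal valence:
  7 × C: 1 H each → 7
  3 × C: 2 H each → 6
  3 × C: no H
  3 × O: no H
  2 × N: 2 H each → 4
  1 × C: 3 H
  1 × Cl: no H
  1 × I: no H
  1 × N: 1 H
  1 × O: 1 H
  1 × S: 1 H
  Total hydrogens = 23.

23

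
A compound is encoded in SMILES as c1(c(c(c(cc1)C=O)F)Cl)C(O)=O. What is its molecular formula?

C8H4ClFO3

Heavy atoms from the SMILES: 8 C, 1 Cl, 1 F, 3 O.
Implicit hydrogens by atom environment:
  4 × C (aromatic): no H
  2 × C (aromatic): 1 H each → 2
  2 × O: no H
  1 × C: 1 H
  1 × C: no H
  1 × Cl: no H
  1 × F: no H
  1 × O: 1 H
  Total hydrogens = 4.
Molecular formula: C8H4ClFO3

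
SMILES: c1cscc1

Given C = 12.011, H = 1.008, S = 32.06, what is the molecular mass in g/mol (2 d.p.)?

Molecular formula: C4H4S.
M = 4×12.011 + 4×1.008 + 1×32.06 = 84.14 g/mol.

84.14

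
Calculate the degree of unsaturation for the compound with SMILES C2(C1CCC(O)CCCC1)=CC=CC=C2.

5

Molecular formula from the SMILES: C14H20O.
DoU = (2C + 2 + N − H − X)/2 = (2·14 + 2 + 0 − 20 − 0)/2 = 10/2 = 5.
(Structurally: 2 ring(s) + 3 π bond(s) = 5.)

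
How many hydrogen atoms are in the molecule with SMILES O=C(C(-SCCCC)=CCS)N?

Hydrogens are implicit in SMILES; fill each atom to its normal valence:
  4 × C: 2 H each → 8
  2 × C: no H
  1 × C: 3 H
  1 × C: 1 H
  1 × N: 2 H
  1 × O: no H
  1 × S: 1 H
  1 × S: no H
  Total hydrogens = 15.

15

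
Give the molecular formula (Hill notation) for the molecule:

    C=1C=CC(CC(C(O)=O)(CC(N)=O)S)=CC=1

Heavy atoms from the SMILES: 11 C, 1 N, 3 O, 1 S.
Implicit hydrogens by atom environment:
  5 × C (aromatic): 1 H each → 5
  3 × C: no H
  2 × C: 2 H each → 4
  2 × O: no H
  1 × C (aromatic): no H
  1 × N: 2 H
  1 × O: 1 H
  1 × S: 1 H
  Total hydrogens = 13.
Molecular formula: C11H13NO3S

C11H13NO3S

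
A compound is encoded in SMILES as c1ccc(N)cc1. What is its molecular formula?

C6H7N

Heavy atoms from the SMILES: 6 C, 1 N.
Implicit hydrogens by atom environment:
  5 × C (aromatic): 1 H each → 5
  1 × C (aromatic): no H
  1 × N: 2 H
  Total hydrogens = 7.
Molecular formula: C6H7N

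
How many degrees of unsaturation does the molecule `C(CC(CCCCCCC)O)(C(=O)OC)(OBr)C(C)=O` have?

2

Molecular formula from the SMILES: C14H25BrO5.
DoU = (2C + 2 + N − H − X)/2 = (2·14 + 2 + 0 − 25 − 1)/2 = 4/2 = 2.
(Structurally: 0 ring(s) + 2 π bond(s) = 2.)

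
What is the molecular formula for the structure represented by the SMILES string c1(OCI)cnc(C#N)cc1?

Heavy atoms from the SMILES: 7 C, 1 I, 2 N, 1 O.
Implicit hydrogens by atom environment:
  3 × C (aromatic): 1 H each → 3
  2 × C (aromatic): no H
  1 × C: 2 H
  1 × C: no H
  1 × I: no H
  1 × N (aromatic): no H
  1 × N: no H
  1 × O: no H
  Total hydrogens = 5.
Molecular formula: C7H5IN2O

C7H5IN2O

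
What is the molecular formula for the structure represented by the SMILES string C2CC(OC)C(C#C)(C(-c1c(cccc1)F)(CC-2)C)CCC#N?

Heavy atoms from the SMILES: 20 C, 1 F, 1 N, 1 O.
Implicit hydrogens by atom environment:
  6 × C: 2 H each → 12
  4 × C (aromatic): 1 H each → 4
  4 × C: no H
  2 × C: 3 H each → 6
  2 × C: 1 H each → 2
  2 × C (aromatic): no H
  1 × F: no H
  1 × N: no H
  1 × O: no H
  Total hydrogens = 24.
Molecular formula: C20H24FNO

C20H24FNO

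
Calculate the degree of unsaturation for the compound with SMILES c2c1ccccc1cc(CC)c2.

Molecular formula from the SMILES: C12H12.
DoU = (2C + 2 + N − H − X)/2 = (2·12 + 2 + 0 − 12 − 0)/2 = 14/2 = 7.
(Structurally: 2 ring(s) + 5 π bond(s) = 7.)

7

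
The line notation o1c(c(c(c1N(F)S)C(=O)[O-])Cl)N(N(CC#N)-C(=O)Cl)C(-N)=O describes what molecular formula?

C9H5Cl2FN5O5S-

Heavy atoms from the SMILES: 9 C, 2 Cl, 1 F, 5 N, 5 O, 1 S.
Implicit hydrogens by atom environment:
  4 × C (aromatic): no H
  4 × C: no H
  4 × N: no H
  3 × O: no H
  2 × Cl: no H
  1 × C: 2 H
  1 × F: no H
  1 × N: 2 H
  1 × O (aromatic): no H
  1 × O (charge -1): no H
  1 × S: 1 H
  Total hydrogens = 5.
Net charge -1.
Molecular formula: C9H5Cl2FN5O5S-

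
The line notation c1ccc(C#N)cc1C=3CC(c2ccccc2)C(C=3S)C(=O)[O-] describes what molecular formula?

C19H14NO2S-

Heavy atoms from the SMILES: 19 C, 1 N, 2 O, 1 S.
Implicit hydrogens by atom environment:
  9 × C (aromatic): 1 H each → 9
  4 × C: no H
  3 × C (aromatic): no H
  2 × C: 1 H each → 2
  1 × C: 2 H
  1 × N: no H
  1 × O: no H
  1 × O (charge -1): no H
  1 × S: 1 H
  Total hydrogens = 14.
Net charge -1.
Molecular formula: C19H14NO2S-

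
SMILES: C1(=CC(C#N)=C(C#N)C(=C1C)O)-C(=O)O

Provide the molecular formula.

C10H6N2O3

Heavy atoms from the SMILES: 10 C, 2 N, 3 O.
Implicit hydrogens by atom environment:
  5 × C (aromatic): no H
  3 × C: no H
  2 × N: no H
  2 × O: 1 H each → 2
  1 × C: 3 H
  1 × C (aromatic): 1 H
  1 × O: no H
  Total hydrogens = 6.
Molecular formula: C10H6N2O3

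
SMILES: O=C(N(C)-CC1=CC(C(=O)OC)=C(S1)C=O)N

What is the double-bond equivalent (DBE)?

Molecular formula from the SMILES: C10H12N2O4S.
DoU = (2C + 2 + N − H − X)/2 = (2·10 + 2 + 2 − 12 − 0)/2 = 12/2 = 6.
(Structurally: 1 ring(s) + 5 π bond(s) = 6.)

6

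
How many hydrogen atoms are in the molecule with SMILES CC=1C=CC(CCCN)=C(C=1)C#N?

14

Hydrogens are implicit in SMILES; fill each atom to its normal valence:
  3 × C: 2 H each → 6
  3 × C (aromatic): 1 H each → 3
  3 × C (aromatic): no H
  1 × C: 3 H
  1 × C: no H
  1 × N: 2 H
  1 × N: no H
  Total hydrogens = 14.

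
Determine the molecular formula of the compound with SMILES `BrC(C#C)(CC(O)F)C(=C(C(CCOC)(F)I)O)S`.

Heavy atoms from the SMILES: 1 Br, 11 C, 2 F, 1 I, 3 O, 1 S.
Implicit hydrogens by atom environment:
  5 × C: no H
  3 × C: 2 H each → 6
  2 × C: 1 H each → 2
  2 × F: no H
  2 × O: 1 H each → 2
  1 × Br: no H
  1 × C: 3 H
  1 × I: no H
  1 × O: no H
  1 × S: 1 H
  Total hydrogens = 14.
Molecular formula: C11H14BrF2IO3S

C11H14BrF2IO3S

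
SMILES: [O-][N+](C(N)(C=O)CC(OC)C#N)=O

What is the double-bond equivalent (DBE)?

Molecular formula from the SMILES: C6H9N3O4.
DoU = (2C + 2 + N − H − X)/2 = (2·6 + 2 + 3 − 9 − 0)/2 = 8/2 = 4.
(Structurally: 0 ring(s) + 4 π bond(s) = 4.)

4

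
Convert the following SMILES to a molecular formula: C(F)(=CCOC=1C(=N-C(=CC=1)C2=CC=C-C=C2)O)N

Heavy atoms from the SMILES: 14 C, 1 F, 2 N, 2 O.
Implicit hydrogens by atom environment:
  7 × C (aromatic): 1 H each → 7
  4 × C (aromatic): no H
  1 × C: 2 H
  1 × C: 1 H
  1 × C: no H
  1 × F: no H
  1 × N: 2 H
  1 × N (aromatic): no H
  1 × O: 1 H
  1 × O: no H
  Total hydrogens = 13.
Molecular formula: C14H13FN2O2

C14H13FN2O2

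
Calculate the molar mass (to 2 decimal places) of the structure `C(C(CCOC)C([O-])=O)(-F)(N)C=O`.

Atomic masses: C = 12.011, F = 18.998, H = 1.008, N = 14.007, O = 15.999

Molecular formula: C7H11FNO4-.
M = 7×12.011 + 1×18.998 + 11×1.008 + 1×14.007 + 4×15.999 = 192.17 g/mol.

192.17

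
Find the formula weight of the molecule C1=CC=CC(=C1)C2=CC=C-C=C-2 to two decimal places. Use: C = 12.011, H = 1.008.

154.21

Molecular formula: C12H10.
M = 12×12.011 + 10×1.008 = 154.21 g/mol.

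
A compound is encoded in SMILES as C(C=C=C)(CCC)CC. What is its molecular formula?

C9H16

Heavy atoms from the SMILES: 9 C.
Implicit hydrogens by atom environment:
  4 × C: 2 H each → 8
  2 × C: 3 H each → 6
  2 × C: 1 H each → 2
  1 × C: no H
  Total hydrogens = 16.
Molecular formula: C9H16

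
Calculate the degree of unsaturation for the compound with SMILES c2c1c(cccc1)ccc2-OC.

Molecular formula from the SMILES: C11H10O.
DoU = (2C + 2 + N − H − X)/2 = (2·11 + 2 + 0 − 10 − 0)/2 = 14/2 = 7.
(Structurally: 2 ring(s) + 5 π bond(s) = 7.)

7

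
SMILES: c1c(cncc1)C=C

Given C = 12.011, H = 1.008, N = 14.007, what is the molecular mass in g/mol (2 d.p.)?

Molecular formula: C7H7N.
M = 7×12.011 + 7×1.008 + 1×14.007 = 105.14 g/mol.

105.14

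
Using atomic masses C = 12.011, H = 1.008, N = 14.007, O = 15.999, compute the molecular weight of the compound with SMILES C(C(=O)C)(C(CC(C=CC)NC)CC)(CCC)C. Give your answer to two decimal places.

253.43

Molecular formula: C16H31NO.
M = 16×12.011 + 31×1.008 + 1×14.007 + 1×15.999 = 253.43 g/mol.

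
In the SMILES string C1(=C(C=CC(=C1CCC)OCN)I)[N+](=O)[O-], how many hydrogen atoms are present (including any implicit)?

13

Hydrogens are implicit in SMILES; fill each atom to its normal valence:
  4 × C (aromatic): no H
  3 × C: 2 H each → 6
  2 × C (aromatic): 1 H each → 2
  2 × O: no H
  1 × C: 3 H
  1 × I: no H
  1 × N: 2 H
  1 × N (charge +1): no H
  1 × O (charge -1): no H
  Total hydrogens = 13.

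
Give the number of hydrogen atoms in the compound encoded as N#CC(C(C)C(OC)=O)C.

11

Hydrogens are implicit in SMILES; fill each atom to its normal valence:
  3 × C: 3 H each → 9
  2 × C: 1 H each → 2
  2 × C: no H
  2 × O: no H
  1 × N: no H
  Total hydrogens = 11.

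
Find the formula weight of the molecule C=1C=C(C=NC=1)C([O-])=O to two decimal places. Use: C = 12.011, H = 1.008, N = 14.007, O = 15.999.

122.10

Molecular formula: C6H4NO2-.
M = 6×12.011 + 4×1.008 + 1×14.007 + 2×15.999 = 122.10 g/mol.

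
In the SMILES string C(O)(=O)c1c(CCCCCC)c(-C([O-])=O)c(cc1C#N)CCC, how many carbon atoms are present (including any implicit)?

The symbol for carbon appears 18 times in the SMILES. Lowercase c denotes aromatic carbon and counts toward C.

18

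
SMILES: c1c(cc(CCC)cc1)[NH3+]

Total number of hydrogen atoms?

Hydrogens are implicit in SMILES; fill each atom to its normal valence:
  4 × C (aromatic): 1 H each → 4
  2 × C: 2 H each → 4
  2 × C (aromatic): no H
  1 × C: 3 H
  1 × N (charge +1): 3 H
  Total hydrogens = 14.

14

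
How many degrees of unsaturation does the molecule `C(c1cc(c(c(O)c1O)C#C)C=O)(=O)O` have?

Molecular formula from the SMILES: C10H6O5.
DoU = (2C + 2 + N − H − X)/2 = (2·10 + 2 + 0 − 6 − 0)/2 = 16/2 = 8.
(Structurally: 1 ring(s) + 7 π bond(s) = 8.)

8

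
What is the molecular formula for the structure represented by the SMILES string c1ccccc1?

C6H6

Heavy atoms from the SMILES: 6 C.
Implicit hydrogens by atom environment:
  6 × C (aromatic): 1 H each → 6
  Total hydrogens = 6.
Molecular formula: C6H6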